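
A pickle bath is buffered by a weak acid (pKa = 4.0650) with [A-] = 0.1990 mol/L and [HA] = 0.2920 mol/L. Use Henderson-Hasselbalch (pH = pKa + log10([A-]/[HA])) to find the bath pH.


ratio = [A-] / [HA] = 0.1990 / 0.2920 = 0.6815
log10(ratio) = -0.1665
pH = pKa + log10(ratio) = 4.0650 - 0.1665 = 3.8985


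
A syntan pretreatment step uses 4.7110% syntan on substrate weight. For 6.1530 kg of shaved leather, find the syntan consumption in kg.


Formula: Syntan = substrate * pct / 100
Substituting: Syntan = 6.1530 * 4.7110 / 100
Result: 0.2899 kg


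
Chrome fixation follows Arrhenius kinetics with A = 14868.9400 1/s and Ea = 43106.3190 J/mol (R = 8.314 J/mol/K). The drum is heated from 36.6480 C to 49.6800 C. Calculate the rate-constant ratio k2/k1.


T1 = 36.6480 + 273.15 = 309.7980 K; T2 = 49.6800 + 273.15 = 322.8300 K
k1 = A * exp(-Ea/(R*T1)) = 14868.9400 * exp(-43106.3190/(8.314*309.7980)) = 8.0152e-04 1/s
k2 = A * exp(-Ea/(R*T2)) = 14868.9400 * exp(-43106.3190/(8.314*322.8300)) = 0.00157517 1/s
k2/k1 = 0.00157517 / 8.0152e-04 = 1.9652


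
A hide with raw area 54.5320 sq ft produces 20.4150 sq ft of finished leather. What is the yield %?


Formula: Yield = finished / raw * 100
Substituting: Yield = 20.4150 / 54.5320 * 100
Result: 37.4367 %


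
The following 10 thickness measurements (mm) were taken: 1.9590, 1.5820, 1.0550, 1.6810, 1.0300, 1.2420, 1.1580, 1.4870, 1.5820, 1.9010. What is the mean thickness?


Formula: Average = sum / n
Substituting: Average = 14.6770 / 10
Result: 1.4677 mm


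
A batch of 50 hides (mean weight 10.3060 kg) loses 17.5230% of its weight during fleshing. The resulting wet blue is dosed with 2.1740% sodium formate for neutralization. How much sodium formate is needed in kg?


Total_raw = N * avg_wt = 50 * 10.3060 = 515.3000 kg
Substrate = Total_raw * (1 - loss/100) = 515.3000 * (1 - 17.5230/100) = 425.0040 kg
Neutralizer = Substrate * pct / 100 = 425.0040 * 2.1740 / 100 = 9.2396 kg


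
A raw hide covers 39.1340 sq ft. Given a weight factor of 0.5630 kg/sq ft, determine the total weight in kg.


Formula: Weight = area * weight_per_sqft
Substituting: Weight = 39.1340 * 0.5630
Result: 22.0324 kg


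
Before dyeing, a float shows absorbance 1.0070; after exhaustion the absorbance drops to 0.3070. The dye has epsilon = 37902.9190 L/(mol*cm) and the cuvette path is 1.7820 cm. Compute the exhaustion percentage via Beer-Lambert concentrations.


c_initial = A_i / (epsilon * l) = 1.0070 / (37902.9190 * 1.7820) = 1.4909e-05 mol/L
c_final = A_f / (epsilon * l) = 0.3070 / (37902.9190 * 1.7820) = 4.5453e-06 mol/L
Exhaustion = (c_initial - c_final) / c_initial * 100 = (1.4909e-05 - 4.5453e-06) / 1.4909e-05 * 100 = 69.5134 %


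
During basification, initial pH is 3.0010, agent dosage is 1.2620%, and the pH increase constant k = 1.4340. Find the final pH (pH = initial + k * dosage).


Formula: pH_final = pH_initial + k * base_pct
Substituting: pH_final = 3.0010 + 1.4340 * 1.2620
Result: 4.8107


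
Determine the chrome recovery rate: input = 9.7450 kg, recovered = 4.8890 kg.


Formula: Recovery = recovered / input * 100
Substituting: Recovery = 4.8890 / 9.7450 * 100
Result: 50.1693 %


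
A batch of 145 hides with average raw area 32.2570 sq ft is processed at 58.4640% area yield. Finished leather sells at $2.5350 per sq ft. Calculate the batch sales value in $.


Raw_total = N * avg_area = 145 * 32.2570 = 4677.2650 sq ft
Finished = Raw_total * yield / 100 = 4677.2650 * 58.4640 / 100 = 2734.5162 sq ft
Value = Finished * price = 2734.5162 * 2.5350 = 6931.9986 $


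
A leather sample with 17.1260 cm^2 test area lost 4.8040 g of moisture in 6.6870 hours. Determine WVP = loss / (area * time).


Formula: WVP = loss / (area * time)
Substituting: WVP = 4.8040 / (17.1260 * 6.6870)
Result: 0.0419484 g/(cm^2*hr)


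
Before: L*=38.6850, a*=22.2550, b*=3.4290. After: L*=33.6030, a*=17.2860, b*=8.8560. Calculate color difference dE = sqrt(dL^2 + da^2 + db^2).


dL = -5.0820, da = -4.9690, db = 5.4270
dE = sqrt((-5.0820)^2 + (-4.9690)^2 + 5.4270^2) = 8.9426


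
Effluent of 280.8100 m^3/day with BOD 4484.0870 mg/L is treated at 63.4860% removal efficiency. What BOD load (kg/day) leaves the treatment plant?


Load_in = volume * conc / 1000 = 280.8100 * 4484.0870 / 1000 = 1259.1765 kg/day
Removed = Load_in * eff / 100 = 1259.1765 * 63.4860 / 100 = 799.4008 kg/day
Load_out = Load_in - Removed = 1259.1765 - 799.4008 = 459.7757 kg/day


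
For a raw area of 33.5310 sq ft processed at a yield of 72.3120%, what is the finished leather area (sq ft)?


Formula: finished = raw * yield / 100
Substituting: finished = 33.5310 * 72.3120 / 100
Result: 24.2469 sq ft


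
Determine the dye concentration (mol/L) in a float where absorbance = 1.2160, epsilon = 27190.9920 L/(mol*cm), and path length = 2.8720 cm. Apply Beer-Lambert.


Formula: c = A / (epsilon * l)
Substituting: c = 1.2160 / (27190.9920 * 2.8720)
Result: 1.5571e-05 mol/L


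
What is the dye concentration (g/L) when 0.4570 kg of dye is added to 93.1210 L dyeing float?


Formula: Conc = dye_mass(kg) / volume(L) * 1000
Substituting: Conc = 0.4570 / 93.1210 * 1000
Result: 4.9076 g/L


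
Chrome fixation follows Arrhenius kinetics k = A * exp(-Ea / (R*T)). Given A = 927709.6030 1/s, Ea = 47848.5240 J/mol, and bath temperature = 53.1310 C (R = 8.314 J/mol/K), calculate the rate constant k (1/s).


T_K = T_C + 273.15 = 53.1310 + 273.15 = 326.2810 K
exponent = -Ea / (R * T_K) = -47848.5240 / (8.314 * 326.2810) = -17.6387
k = A * exp(exponent) = 927709.6030 * exp(-17.6387) = 0.0202777 1/s


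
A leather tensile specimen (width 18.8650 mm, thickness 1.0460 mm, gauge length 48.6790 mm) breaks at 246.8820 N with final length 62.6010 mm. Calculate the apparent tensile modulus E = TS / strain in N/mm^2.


TS = F / (w * t) = 246.8820 / (18.8650 * 1.0460) = 12.5113 N/mm^2
strain = (Lf - L0) / L0 = (62.6010 - 48.6790) / 48.6790 = 0.2860
E = TS / strain = 12.5113 / 0.2860 = 43.7463 N/mm^2


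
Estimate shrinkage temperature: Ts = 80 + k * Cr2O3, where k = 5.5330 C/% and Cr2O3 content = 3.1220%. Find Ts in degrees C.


Formula: Ts = 80 + k * Cr2O3
Substituting: Ts = 80 + 5.5330 * 3.1220
Result: 97.2740 C


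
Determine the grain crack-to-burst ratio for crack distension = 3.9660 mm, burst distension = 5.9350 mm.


Formula: Ratio = crack / burst
Substituting: Ratio = 3.9660 / 5.9350
Result: 0.6682


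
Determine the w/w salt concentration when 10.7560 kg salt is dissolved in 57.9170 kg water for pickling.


Formula: Conc = salt / (water + salt) * 100
Substituting: Conc = 10.7560 / (57.9170 + 10.7560) * 100
Result: 15.6626 %


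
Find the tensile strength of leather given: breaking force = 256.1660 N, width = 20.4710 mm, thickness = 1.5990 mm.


Formula: TS = force / (width * thickness)
Substituting: TS = 256.1660 / (20.4710 * 1.5990)
Result: 7.8259 N/mm^2


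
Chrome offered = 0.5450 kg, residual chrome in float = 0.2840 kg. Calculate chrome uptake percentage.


Formula: Uptake = (offered - residual) / offered * 100
Substituting: Uptake = (0.5450 - 0.2840) / 0.5450 * 100
Result: 47.8899 %


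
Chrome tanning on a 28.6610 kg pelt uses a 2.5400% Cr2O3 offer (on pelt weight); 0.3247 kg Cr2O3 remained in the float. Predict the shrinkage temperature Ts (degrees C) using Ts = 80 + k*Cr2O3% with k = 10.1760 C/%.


Offered = pelt * offer_pct / 100 = 28.6610 * 2.5400 / 100 = 0.7280 kg
Uptake = offered - residual = 0.7280 - 0.3247 = 0.4033 kg
Cr2O3% on pelt = uptake / pelt * 100 = 0.4033 / 28.6610 * 100 = 1.4071 %
Ts = 80 + k * Cr2O3% = 80 + 10.1760 * 1.4071 = 94.3187 C


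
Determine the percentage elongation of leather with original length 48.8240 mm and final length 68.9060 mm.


Formula: Elongation = (Lf - L0) / L0 * 100
Substituting: Elongation = (68.9060 - 48.8240) / 48.8240 * 100
Result: 41.1314 %


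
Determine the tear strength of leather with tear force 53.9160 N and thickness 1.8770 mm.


Formula: Tear strength = force / thickness
Substituting: Tear strength = 53.9160 / 1.8770
Result: 28.7246 N/mm


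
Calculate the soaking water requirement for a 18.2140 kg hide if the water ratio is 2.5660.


Formula: Water = hide_weight * ratio
Substituting: Water = 18.2140 * 2.5660
Result: 46.7371 kg


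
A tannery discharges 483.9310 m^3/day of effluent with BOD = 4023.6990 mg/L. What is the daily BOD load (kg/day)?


Formula: BOD_load = volume * conc / 1000
Substituting: BOD_load = 483.9310 * 4023.6990 / 1000
Result: 1947.1927 kg/day


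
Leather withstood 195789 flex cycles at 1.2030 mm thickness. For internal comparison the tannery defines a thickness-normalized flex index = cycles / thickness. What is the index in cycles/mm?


Formula: Index = cycles / thickness
Substituting: Index = 195789 / 1.2030
Result: 162750.6234 cycles/mm


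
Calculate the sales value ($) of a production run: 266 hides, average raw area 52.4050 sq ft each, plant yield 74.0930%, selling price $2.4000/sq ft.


Raw_total = N * avg_area = 266 * 52.4050 = 13939.7300 sq ft
Finished = Raw_total * yield / 100 = 13939.7300 * 74.0930 / 100 = 10328.3641 sq ft
Value = Finished * price = 10328.3641 * 2.4000 = 24788.0740 $


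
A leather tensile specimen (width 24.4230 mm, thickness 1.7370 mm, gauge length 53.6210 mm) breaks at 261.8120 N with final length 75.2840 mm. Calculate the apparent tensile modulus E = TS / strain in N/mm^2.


TS = F / (w * t) = 261.8120 / (24.4230 * 1.7370) = 6.1715 N/mm^2
strain = (Lf - L0) / L0 = (75.2840 - 53.6210) / 53.6210 = 0.4040
E = TS / strain = 6.1715 / 0.4040 = 15.2759 N/mm^2


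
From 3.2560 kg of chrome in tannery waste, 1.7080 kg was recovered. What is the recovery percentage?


Formula: Recovery = recovered / input * 100
Substituting: Recovery = 1.7080 / 3.2560 * 100
Result: 52.4570 %


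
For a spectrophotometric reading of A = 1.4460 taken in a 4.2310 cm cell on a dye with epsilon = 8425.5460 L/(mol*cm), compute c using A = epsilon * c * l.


Formula: c = A / (epsilon * l)
Substituting: c = 1.4460 / (8425.5460 * 4.2310)
Result: 4.0563e-05 mol/L


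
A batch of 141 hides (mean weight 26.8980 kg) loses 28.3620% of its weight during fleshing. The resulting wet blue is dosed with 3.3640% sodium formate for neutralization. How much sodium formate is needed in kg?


Total_raw = N * avg_wt = 141 * 26.8980 = 3792.6180 kg
Substrate = Total_raw * (1 - loss/100) = 3792.6180 * (1 - 28.3620/100) = 2716.9557 kg
Neutralizer = Substrate * pct / 100 = 2716.9557 * 3.3640 / 100 = 91.3984 kg


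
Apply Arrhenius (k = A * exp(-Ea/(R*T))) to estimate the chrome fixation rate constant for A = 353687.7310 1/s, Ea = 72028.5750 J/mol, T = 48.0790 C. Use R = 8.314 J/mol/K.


T_K = T_C + 273.15 = 48.0790 + 273.15 = 321.2290 K
exponent = -Ea / (R * T_K) = -72028.5750 / (8.314 * 321.2290) = -26.9699
k = A * exp(exponent) = 353687.7310 * exp(-26.9699) = 6.8505e-07 1/s


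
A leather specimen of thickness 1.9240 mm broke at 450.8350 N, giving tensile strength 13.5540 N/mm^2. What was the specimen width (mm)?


Formula: w = F / (TS * t)
Substituting: w = 450.8350 / (13.5540 * 1.9240)
Result: 17.2880 mm


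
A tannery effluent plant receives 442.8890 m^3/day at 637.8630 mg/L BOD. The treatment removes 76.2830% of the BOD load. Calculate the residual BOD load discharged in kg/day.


Load_in = volume * conc / 1000 = 442.8890 * 637.8630 / 1000 = 282.5025 kg/day
Removed = Load_in * eff / 100 = 282.5025 * 76.2830 / 100 = 215.5014 kg/day
Load_out = Load_in - Removed = 282.5025 - 215.5014 = 67.0011 kg/day


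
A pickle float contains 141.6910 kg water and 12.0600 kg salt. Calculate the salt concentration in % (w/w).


Formula: Conc = salt / (water + salt) * 100
Substituting: Conc = 12.0600 / (141.6910 + 12.0600) * 100
Result: 7.8439 %


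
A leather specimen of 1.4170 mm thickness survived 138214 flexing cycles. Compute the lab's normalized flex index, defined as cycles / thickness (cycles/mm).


Formula: Index = cycles / thickness
Substituting: Index = 138214 / 1.4170
Result: 97539.8730 cycles/mm


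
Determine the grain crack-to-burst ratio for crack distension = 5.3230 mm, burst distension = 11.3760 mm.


Formula: Ratio = crack / burst
Substituting: Ratio = 5.3230 / 11.3760
Result: 0.4679


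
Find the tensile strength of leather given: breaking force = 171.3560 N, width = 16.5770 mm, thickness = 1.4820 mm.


Formula: TS = force / (width * thickness)
Substituting: TS = 171.3560 / (16.5770 * 1.4820)
Result: 6.9750 N/mm^2


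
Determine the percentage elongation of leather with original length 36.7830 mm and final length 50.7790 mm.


Formula: Elongation = (Lf - L0) / L0 * 100
Substituting: Elongation = (50.7790 - 36.7830) / 36.7830 * 100
Result: 38.0502 %


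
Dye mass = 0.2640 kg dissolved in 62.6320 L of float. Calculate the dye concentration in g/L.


Formula: Conc = dye_mass(kg) / volume(L) * 1000
Substituting: Conc = 0.2640 / 62.6320 * 1000
Result: 4.2151 g/L


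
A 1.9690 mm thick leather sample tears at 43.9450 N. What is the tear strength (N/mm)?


Formula: Tear strength = force / thickness
Substituting: Tear strength = 43.9450 / 1.9690
Result: 22.3184 N/mm


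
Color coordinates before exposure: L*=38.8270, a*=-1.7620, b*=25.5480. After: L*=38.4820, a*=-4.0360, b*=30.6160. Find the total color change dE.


dL = -0.3450, da = -2.2740, db = 5.0680
dE = sqrt((-0.3450)^2 + (-2.2740)^2 + 5.0680^2) = 5.5655


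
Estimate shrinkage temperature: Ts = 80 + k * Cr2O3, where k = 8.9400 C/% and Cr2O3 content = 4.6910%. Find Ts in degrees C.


Formula: Ts = 80 + k * Cr2O3
Substituting: Ts = 80 + 8.9400 * 4.6910
Result: 121.9375 C


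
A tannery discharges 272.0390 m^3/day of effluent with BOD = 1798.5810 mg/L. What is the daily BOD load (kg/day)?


Formula: BOD_load = volume * conc / 1000
Substituting: BOD_load = 272.0390 * 1798.5810 / 1000
Result: 489.2842 kg/day


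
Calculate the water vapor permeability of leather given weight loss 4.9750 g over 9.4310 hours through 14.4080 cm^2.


Formula: WVP = loss / (area * time)
Substituting: WVP = 4.9750 / (14.4080 * 9.4310)
Result: 0.0366127 g/(cm^2*hr)


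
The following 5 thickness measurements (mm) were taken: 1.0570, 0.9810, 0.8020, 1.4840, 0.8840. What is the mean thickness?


Formula: Average = sum / n
Substituting: Average = 5.2080 / 5
Result: 1.0416 mm


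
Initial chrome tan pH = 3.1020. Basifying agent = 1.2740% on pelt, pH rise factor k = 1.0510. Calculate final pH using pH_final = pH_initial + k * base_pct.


Formula: pH_final = pH_initial + k * base_pct
Substituting: pH_final = 3.1020 + 1.0510 * 1.2740
Result: 4.4410


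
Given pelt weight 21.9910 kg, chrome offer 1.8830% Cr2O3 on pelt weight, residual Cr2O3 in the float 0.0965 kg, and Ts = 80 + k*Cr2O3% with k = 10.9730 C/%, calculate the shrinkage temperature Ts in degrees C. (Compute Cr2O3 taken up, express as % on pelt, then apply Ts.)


Offered = pelt * offer_pct / 100 = 21.9910 * 1.8830 / 100 = 0.4141 kg
Uptake = offered - residual = 0.4141 - 0.0965 = 0.3176 kg
Cr2O3% on pelt = uptake / pelt * 100 = 0.3176 / 21.9910 * 100 = 1.4442 %
Ts = 80 + k * Cr2O3% = 80 + 10.9730 * 1.4442 = 95.8470 C


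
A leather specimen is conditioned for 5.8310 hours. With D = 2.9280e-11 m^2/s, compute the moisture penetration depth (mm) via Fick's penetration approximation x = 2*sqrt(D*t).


t = 5.8310 hr * 3600 = 20991.6000 s
D * t = 2.9280e-11 * 20991.6000 = 6.1463e-07
x = 2 * sqrt(D*t) = 2 * sqrt(6.1463e-07) = 0.00156797 m = 1.5680 mm


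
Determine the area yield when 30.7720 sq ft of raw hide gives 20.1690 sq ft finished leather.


Formula: Yield = finished / raw * 100
Substituting: Yield = 20.1690 / 30.7720 * 100
Result: 65.5434 %


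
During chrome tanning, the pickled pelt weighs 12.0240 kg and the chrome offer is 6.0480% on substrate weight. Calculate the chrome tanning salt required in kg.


Formula: Chrome = substrate * pct / 100
Substituting: Chrome = 12.0240 * 6.0480 / 100
Result: 0.7272 kg


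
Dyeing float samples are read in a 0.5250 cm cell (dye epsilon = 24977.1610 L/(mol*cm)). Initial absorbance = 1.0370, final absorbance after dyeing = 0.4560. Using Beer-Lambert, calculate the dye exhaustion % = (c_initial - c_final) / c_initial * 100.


c_initial = A_i / (epsilon * l) = 1.0370 / (24977.1610 * 0.5250) = 7.9082e-05 mol/L
c_final = A_f / (epsilon * l) = 0.4560 / (24977.1610 * 0.5250) = 3.4775e-05 mol/L
Exhaustion = (c_initial - c_final) / c_initial * 100 = (7.9082e-05 - 3.4775e-05) / 7.9082e-05 * 100 = 56.0270 %


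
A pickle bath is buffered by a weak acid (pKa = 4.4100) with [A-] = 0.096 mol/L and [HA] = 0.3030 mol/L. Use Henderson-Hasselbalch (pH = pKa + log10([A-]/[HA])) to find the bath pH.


ratio = [A-] / [HA] = 0.096 / 0.3030 = 0.3168
log10(ratio) = -0.4992
pH = pKa + log10(ratio) = 4.4100 - 0.4992 = 3.9108


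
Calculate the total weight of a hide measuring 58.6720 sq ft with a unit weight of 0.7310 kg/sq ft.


Formula: Weight = area * weight_per_sqft
Substituting: Weight = 58.6720 * 0.7310
Result: 42.8892 kg


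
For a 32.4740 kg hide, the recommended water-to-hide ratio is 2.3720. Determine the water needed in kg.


Formula: Water = hide_weight * ratio
Substituting: Water = 32.4740 * 2.3720
Result: 77.0283 kg


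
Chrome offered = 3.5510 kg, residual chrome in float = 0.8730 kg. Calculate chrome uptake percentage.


Formula: Uptake = (offered - residual) / offered * 100
Substituting: Uptake = (3.5510 - 0.8730) / 3.5510 * 100
Result: 75.4154 %


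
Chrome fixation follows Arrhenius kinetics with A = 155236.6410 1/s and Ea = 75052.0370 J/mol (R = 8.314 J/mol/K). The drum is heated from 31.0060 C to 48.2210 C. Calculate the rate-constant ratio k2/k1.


T1 = 31.0060 + 273.15 = 304.1560 K; T2 = 48.2210 + 273.15 = 321.3710 K
k1 = A * exp(-Ea/(R*T1)) = 155236.6410 * exp(-75052.0370/(8.314*304.1560)) = 2.0015e-08 1/s
k2 = A * exp(-Ea/(R*T2)) = 155236.6410 * exp(-75052.0370/(8.314*321.3710)) = 9.8136e-08 1/s
k2/k1 = 9.8136e-08 / 2.0015e-08 = 4.9030


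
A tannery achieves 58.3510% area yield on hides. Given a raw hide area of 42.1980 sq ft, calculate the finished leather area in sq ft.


Formula: finished = raw * yield / 100
Substituting: finished = 42.1980 * 58.3510 / 100
Result: 24.6230 sq ft


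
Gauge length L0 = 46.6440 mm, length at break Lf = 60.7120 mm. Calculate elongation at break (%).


Formula: Elongation = (Lf - L0) / L0 * 100
Substituting: Elongation = (60.7120 - 46.6440) / 46.6440 * 100
Result: 30.1604 %


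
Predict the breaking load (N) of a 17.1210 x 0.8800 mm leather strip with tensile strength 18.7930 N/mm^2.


Formula: F = TS * w * t
Substituting: F = 18.7930 * 17.1210 * 0.8800
Result: 283.1444 N


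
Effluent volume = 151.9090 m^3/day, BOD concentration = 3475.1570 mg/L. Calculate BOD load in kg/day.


Formula: BOD_load = volume * conc / 1000
Substituting: BOD_load = 151.9090 * 3475.1570 / 1000
Result: 527.9076 kg/day


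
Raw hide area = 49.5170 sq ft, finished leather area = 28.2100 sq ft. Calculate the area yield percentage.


Formula: Yield = finished / raw * 100
Substituting: Yield = 28.2100 / 49.5170 * 100
Result: 56.9703 %


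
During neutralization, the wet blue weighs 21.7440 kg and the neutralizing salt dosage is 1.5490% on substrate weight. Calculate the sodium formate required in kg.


Formula: Neutralizer = substrate * pct / 100
Substituting: Neutralizer = 21.7440 * 1.5490 / 100
Result: 0.3368 kg


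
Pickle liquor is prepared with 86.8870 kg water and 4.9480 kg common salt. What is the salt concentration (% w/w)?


Formula: Conc = salt / (water + salt) * 100
Substituting: Conc = 4.9480 / (86.8870 + 4.9480) * 100
Result: 5.3879 %


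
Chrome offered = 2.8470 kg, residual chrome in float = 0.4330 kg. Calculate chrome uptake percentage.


Formula: Uptake = (offered - residual) / offered * 100
Substituting: Uptake = (2.8470 - 0.4330) / 2.8470 * 100
Result: 84.7910 %


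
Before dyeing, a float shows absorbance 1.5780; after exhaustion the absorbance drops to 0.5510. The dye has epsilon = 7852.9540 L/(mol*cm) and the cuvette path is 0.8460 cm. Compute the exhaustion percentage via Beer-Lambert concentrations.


c_initial = A_i / (epsilon * l) = 1.5780 / (7852.9540 * 0.8460) = 2.3752e-04 mol/L
c_final = A_f / (epsilon * l) = 0.5510 / (7852.9540 * 0.8460) = 8.2937e-05 mol/L
Exhaustion = (c_initial - c_final) / c_initial * 100 = (2.3752e-04 - 8.2937e-05) / 2.3752e-04 * 100 = 65.0824 %


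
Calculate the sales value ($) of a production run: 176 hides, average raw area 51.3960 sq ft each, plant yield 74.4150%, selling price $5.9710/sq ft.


Raw_total = N * avg_area = 176 * 51.3960 = 9045.6960 sq ft
Finished = Raw_total * yield / 100 = 9045.6960 * 74.4150 / 100 = 6731.3547 sq ft
Value = Finished * price = 6731.3547 * 5.9710 = 40192.9188 $


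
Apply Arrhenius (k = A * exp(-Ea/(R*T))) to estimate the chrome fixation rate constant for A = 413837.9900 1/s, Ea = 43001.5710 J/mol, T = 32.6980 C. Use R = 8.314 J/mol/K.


T_K = T_C + 273.15 = 32.6980 + 273.15 = 305.8480 K
exponent = -Ea / (R * T_K) = -43001.5710 / (8.314 * 305.8480) = -16.9110
k = A * exp(exponent) = 413837.9900 * exp(-16.9110) = 0.0187278 1/s


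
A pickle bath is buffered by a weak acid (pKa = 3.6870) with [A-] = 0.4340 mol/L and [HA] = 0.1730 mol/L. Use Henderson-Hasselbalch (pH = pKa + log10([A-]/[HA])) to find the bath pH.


ratio = [A-] / [HA] = 0.4340 / 0.1730 = 2.5087
log10(ratio) = 0.3994
pH = pKa + log10(ratio) = 3.6870 + 0.3994 = 4.0864


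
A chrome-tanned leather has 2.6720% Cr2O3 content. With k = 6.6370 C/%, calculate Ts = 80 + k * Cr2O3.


Formula: Ts = 80 + k * Cr2O3
Substituting: Ts = 80 + 6.6370 * 2.6720
Result: 97.7341 C


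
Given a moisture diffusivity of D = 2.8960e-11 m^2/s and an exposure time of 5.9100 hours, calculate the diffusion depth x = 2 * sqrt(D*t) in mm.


t = 5.9100 hr * 3600 = 21276.0000 s
D * t = 2.8960e-11 * 21276.0000 = 6.1615e-07
x = 2 * sqrt(D*t) = 2 * sqrt(6.1615e-07) = 0.00156991 m = 1.5699 mm


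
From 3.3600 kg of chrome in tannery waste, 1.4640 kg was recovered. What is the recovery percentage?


Formula: Recovery = recovered / input * 100
Substituting: Recovery = 1.4640 / 3.3600 * 100
Result: 43.5714 %


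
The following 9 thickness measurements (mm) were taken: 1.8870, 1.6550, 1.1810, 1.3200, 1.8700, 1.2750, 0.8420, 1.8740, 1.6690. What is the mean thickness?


Formula: Average = sum / n
Substituting: Average = 13.5730 / 9
Result: 1.5081 mm


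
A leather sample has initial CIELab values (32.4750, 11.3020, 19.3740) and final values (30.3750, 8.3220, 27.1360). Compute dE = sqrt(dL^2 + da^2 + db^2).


dL = -2.1000, da = -2.9800, db = 7.7620
dE = sqrt((-2.1000)^2 + (-2.9800)^2 + 7.7620^2) = 8.5755


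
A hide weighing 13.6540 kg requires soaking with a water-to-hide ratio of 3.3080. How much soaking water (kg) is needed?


Formula: Water = hide_weight * ratio
Substituting: Water = 13.6540 * 3.3080
Result: 45.1674 kg


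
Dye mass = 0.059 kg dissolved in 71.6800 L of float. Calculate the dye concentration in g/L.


Formula: Conc = dye_mass(kg) / volume(L) * 1000
Substituting: Conc = 0.059 / 71.6800 * 1000
Result: 0.8231 g/L


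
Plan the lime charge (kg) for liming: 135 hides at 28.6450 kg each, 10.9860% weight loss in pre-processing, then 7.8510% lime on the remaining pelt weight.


Total_raw = N * avg_wt = 135 * 28.6450 = 3867.0750 kg
Substrate = Total_raw * (1 - loss/100) = 3867.0750 * (1 - 10.9860/100) = 3442.2381 kg
Lime = Substrate * pct / 100 = 3442.2381 * 7.8510 / 100 = 270.2501 kg


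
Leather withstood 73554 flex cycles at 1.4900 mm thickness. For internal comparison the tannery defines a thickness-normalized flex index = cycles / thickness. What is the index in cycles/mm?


Formula: Index = cycles / thickness
Substituting: Index = 73554 / 1.4900
Result: 49365.1007 cycles/mm


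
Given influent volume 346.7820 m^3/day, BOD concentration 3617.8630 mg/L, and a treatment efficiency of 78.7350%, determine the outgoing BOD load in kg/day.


Load_in = volume * conc / 1000 = 346.7820 * 3617.8630 / 1000 = 1254.6098 kg/day
Removed = Load_in * eff / 100 = 1254.6098 * 78.7350 / 100 = 987.8170 kg/day
Load_out = Load_in - Removed = 1254.6098 - 987.8170 = 266.7928 kg/day


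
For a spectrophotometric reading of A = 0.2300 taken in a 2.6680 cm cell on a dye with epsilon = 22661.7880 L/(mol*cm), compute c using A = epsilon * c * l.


Formula: c = A / (epsilon * l)
Substituting: c = 0.2300 / (22661.7880 * 2.6680)
Result: 3.8041e-06 mol/L


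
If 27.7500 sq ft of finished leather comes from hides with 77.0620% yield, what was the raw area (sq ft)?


Formula: raw = finished * 100 / yield
Substituting: raw = 27.7500 * 100 / 77.0620
Result: 36.0100 sq ft


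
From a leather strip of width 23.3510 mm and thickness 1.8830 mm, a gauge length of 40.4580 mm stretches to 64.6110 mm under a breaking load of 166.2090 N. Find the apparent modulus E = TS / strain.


TS = F / (w * t) = 166.2090 / (23.3510 * 1.8830) = 3.7801 N/mm^2
strain = (Lf - L0) / L0 = (64.6110 - 40.4580) / 40.4580 = 0.5970
E = TS / strain = 3.7801 / 0.5970 = 6.3319 N/mm^2


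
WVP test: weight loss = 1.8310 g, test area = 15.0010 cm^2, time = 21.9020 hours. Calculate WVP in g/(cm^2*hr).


Formula: WVP = loss / (area * time)
Substituting: WVP = 1.8310 / (15.0010 * 21.9020)
Result: 0.00557294 g/(cm^2*hr)


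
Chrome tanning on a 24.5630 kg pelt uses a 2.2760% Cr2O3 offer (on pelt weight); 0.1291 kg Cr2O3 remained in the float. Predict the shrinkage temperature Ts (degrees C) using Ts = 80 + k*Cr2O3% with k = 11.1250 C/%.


Offered = pelt * offer_pct / 100 = 24.5630 * 2.2760 / 100 = 0.5591 kg
Uptake = offered - residual = 0.5591 - 0.1291 = 0.4300 kg
Cr2O3% on pelt = uptake / pelt * 100 = 0.4300 / 24.5630 * 100 = 1.7504 %
Ts = 80 + k * Cr2O3% = 80 + 11.1250 * 1.7504 = 99.4733 C


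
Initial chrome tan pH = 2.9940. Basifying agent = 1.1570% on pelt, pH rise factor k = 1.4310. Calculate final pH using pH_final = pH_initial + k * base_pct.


Formula: pH_final = pH_initial + k * base_pct
Substituting: pH_final = 2.9940 + 1.4310 * 1.1570
Result: 4.6497


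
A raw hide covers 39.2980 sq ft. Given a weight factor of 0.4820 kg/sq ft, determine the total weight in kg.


Formula: Weight = area * weight_per_sqft
Substituting: Weight = 39.2980 * 0.4820
Result: 18.9416 kg


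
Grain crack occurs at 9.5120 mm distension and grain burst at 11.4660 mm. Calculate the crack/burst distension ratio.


Formula: Ratio = crack / burst
Substituting: Ratio = 9.5120 / 11.4660
Result: 0.8296


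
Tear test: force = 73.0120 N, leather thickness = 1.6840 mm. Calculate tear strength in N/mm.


Formula: Tear strength = force / thickness
Substituting: Tear strength = 73.0120 / 1.6840
Result: 43.3563 N/mm


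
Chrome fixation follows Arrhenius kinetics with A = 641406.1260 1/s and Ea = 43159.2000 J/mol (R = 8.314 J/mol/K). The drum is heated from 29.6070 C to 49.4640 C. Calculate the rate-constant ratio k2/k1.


T1 = 29.6070 + 273.15 = 302.7570 K; T2 = 49.4640 + 273.15 = 322.6140 K
k1 = A * exp(-Ea/(R*T1)) = 641406.1260 * exp(-43159.2000/(8.314*302.7570)) = 0.0229409 1/s
k2 = A * exp(-Ea/(R*T2)) = 641406.1260 * exp(-43159.2000/(8.314*322.6140)) = 0.0659093 1/s
k2/k1 = 0.0659093 / 0.0229409 = 2.8730


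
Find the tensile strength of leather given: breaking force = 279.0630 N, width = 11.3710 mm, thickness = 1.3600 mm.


Formula: TS = force / (width * thickness)
Substituting: TS = 279.0630 / (11.3710 * 1.3600)
Result: 18.0453 N/mm^2


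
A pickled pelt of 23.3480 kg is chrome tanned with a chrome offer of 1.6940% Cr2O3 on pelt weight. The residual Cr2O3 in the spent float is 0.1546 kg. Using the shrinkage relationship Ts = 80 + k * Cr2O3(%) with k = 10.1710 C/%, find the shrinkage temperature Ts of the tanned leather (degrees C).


Offered = pelt * offer_pct / 100 = 23.3480 * 1.6940 / 100 = 0.3955 kg
Uptake = offered - residual = 0.3955 - 0.1546 = 0.2409 kg
Cr2O3% on pelt = uptake / pelt * 100 = 0.2409 / 23.3480 * 100 = 1.0318 %
Ts = 80 + k * Cr2O3% = 80 + 10.1710 * 1.0318 = 90.4949 C


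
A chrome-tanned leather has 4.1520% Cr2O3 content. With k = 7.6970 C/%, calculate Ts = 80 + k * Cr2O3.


Formula: Ts = 80 + k * Cr2O3
Substituting: Ts = 80 + 7.6970 * 4.1520
Result: 111.9579 C


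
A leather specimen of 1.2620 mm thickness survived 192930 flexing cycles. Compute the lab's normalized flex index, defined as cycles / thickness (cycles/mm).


Formula: Index = cycles / thickness
Substituting: Index = 192930 / 1.2620
Result: 152876.3867 cycles/mm


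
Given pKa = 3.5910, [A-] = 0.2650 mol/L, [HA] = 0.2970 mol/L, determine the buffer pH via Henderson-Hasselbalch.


ratio = [A-] / [HA] = 0.2650 / 0.2970 = 0.8923
log10(ratio) = -0.0495106
pH = pKa + log10(ratio) = 3.5910 - 0.0495106 = 3.5415


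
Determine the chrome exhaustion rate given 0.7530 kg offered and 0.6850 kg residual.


Formula: Uptake = (offered - residual) / offered * 100
Substituting: Uptake = (0.7530 - 0.6850) / 0.7530 * 100
Result: 9.0305 %


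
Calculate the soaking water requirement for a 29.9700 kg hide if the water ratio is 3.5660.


Formula: Water = hide_weight * ratio
Substituting: Water = 29.9700 * 3.5660
Result: 106.8730 kg


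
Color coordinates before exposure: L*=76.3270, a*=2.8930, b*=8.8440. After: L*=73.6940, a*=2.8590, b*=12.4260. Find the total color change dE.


dL = -2.6330, da = -0.034, db = 3.5820
dE = sqrt((-2.6330)^2 + (-0.034)^2 + 3.5820^2) = 4.4457


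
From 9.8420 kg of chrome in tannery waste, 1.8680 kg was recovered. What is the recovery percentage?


Formula: Recovery = recovered / input * 100
Substituting: Recovery = 1.8680 / 9.8420 * 100
Result: 18.9799 %


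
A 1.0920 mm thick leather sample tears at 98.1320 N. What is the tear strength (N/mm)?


Formula: Tear strength = force / thickness
Substituting: Tear strength = 98.1320 / 1.0920
Result: 89.8645 N/mm


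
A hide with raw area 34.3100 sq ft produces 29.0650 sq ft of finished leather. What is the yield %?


Formula: Yield = finished / raw * 100
Substituting: Yield = 29.0650 / 34.3100 * 100
Result: 84.7129 %


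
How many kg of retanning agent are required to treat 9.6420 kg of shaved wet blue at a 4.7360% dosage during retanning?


Formula: Retan = substrate * pct / 100
Substituting: Retan = 9.6420 * 4.7360 / 100
Result: 0.4566 kg


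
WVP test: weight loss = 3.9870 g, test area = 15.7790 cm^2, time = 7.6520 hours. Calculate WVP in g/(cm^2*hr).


Formula: WVP = loss / (area * time)
Substituting: WVP = 3.9870 / (15.7790 * 7.6520)
Result: 0.0330211 g/(cm^2*hr)


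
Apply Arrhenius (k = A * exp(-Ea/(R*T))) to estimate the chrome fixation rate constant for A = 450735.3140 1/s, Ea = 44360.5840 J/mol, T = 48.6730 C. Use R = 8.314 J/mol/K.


T_K = T_C + 273.15 = 48.6730 + 273.15 = 321.8230 K
exponent = -Ea / (R * T_K) = -44360.5840 / (8.314 * 321.8230) = -16.5795
k = A * exp(exponent) = 450735.3140 * exp(-16.5795) = 0.0284156 1/s


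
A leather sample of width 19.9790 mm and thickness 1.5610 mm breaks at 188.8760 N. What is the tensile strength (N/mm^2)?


Formula: TS = force / (width * thickness)
Substituting: TS = 188.8760 / (19.9790 * 1.5610)
Result: 6.0562 N/mm^2


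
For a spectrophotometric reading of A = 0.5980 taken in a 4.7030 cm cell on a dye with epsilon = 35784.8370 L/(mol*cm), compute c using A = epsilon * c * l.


Formula: c = A / (epsilon * l)
Substituting: c = 0.5980 / (35784.8370 * 4.7030)
Result: 3.5533e-06 mol/L


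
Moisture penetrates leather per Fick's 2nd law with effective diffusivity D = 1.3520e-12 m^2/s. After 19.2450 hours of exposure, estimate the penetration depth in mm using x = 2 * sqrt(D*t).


t = 19.2450 hr * 3600 = 69282.0000 s
D * t = 1.3520e-12 * 69282.0000 = 9.3669e-08
x = 2 * sqrt(D*t) = 2 * sqrt(9.3669e-08) = 6.1211e-04 m = 0.6121 mm


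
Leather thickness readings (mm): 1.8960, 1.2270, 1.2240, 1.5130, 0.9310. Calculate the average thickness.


Formula: Average = sum / n
Substituting: Average = 6.7910 / 5
Result: 1.3582 mm


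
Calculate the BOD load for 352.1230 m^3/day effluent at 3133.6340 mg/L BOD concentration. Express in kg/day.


Formula: BOD_load = volume * conc / 1000
Substituting: BOD_load = 352.1230 * 3133.6340 / 1000
Result: 1103.4246 kg/day


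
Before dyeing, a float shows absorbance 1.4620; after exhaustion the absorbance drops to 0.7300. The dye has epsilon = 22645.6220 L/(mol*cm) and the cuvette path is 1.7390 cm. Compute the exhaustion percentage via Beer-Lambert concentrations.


c_initial = A_i / (epsilon * l) = 1.4620 / (22645.6220 * 1.7390) = 3.7125e-05 mol/L
c_final = A_f / (epsilon * l) = 0.7300 / (22645.6220 * 1.7390) = 1.8537e-05 mol/L
Exhaustion = (c_initial - c_final) / c_initial * 100 = (3.7125e-05 - 1.8537e-05) / 3.7125e-05 * 100 = 50.0684 %


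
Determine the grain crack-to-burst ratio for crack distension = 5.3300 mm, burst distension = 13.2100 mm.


Formula: Ratio = crack / burst
Substituting: Ratio = 5.3300 / 13.2100
Result: 0.4035


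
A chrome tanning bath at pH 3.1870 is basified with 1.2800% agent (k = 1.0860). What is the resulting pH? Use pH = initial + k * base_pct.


Formula: pH_final = pH_initial + k * base_pct
Substituting: pH_final = 3.1870 + 1.0860 * 1.2800
Result: 4.5771


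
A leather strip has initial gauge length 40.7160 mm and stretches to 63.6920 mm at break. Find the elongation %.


Formula: Elongation = (Lf - L0) / L0 * 100
Substituting: Elongation = (63.6920 - 40.7160) / 40.7160 * 100
Result: 56.4299 %


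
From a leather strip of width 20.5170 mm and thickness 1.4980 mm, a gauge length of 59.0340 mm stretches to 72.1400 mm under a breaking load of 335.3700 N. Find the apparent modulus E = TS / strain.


TS = F / (w * t) = 335.3700 / (20.5170 * 1.4980) = 10.9119 N/mm^2
strain = (Lf - L0) / L0 = (72.1400 - 59.0340) / 59.0340 = 0.2220
E = TS / strain = 10.9119 / 0.2220 = 49.1508 N/mm^2


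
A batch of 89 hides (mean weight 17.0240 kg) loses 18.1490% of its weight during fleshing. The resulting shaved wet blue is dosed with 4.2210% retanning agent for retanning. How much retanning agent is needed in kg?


Total_raw = N * avg_wt = 89 * 17.0240 = 1515.1360 kg
Substrate = Total_raw * (1 - loss/100) = 1515.1360 * (1 - 18.1490/100) = 1240.1540 kg
Retan = Substrate * pct / 100 = 1240.1540 * 4.2210 / 100 = 52.3469 kg


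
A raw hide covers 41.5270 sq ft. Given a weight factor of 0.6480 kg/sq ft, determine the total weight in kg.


Formula: Weight = area * weight_per_sqft
Substituting: Weight = 41.5270 * 0.6480
Result: 26.9095 kg


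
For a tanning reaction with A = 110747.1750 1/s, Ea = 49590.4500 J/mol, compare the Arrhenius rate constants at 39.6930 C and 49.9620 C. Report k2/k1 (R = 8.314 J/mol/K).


T1 = 39.6930 + 273.15 = 312.8430 K; T2 = 49.9620 + 273.15 = 323.1120 K
k1 = A * exp(-Ea/(R*T1)) = 110747.1750 * exp(-49590.4500/(8.314*312.8430)) = 5.8081e-04 1/s
k2 = A * exp(-Ea/(R*T2)) = 110747.1750 * exp(-49590.4500/(8.314*323.1120)) = 0.00106462 1/s
k2/k1 = 0.00106462 / 5.8081e-04 = 1.8330


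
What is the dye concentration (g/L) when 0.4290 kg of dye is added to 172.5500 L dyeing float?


Formula: Conc = dye_mass(kg) / volume(L) * 1000
Substituting: Conc = 0.4290 / 172.5500 * 1000
Result: 2.4862 g/L


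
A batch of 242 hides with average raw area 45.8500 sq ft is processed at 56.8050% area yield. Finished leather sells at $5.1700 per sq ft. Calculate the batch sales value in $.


Raw_total = N * avg_area = 242 * 45.8500 = 11095.7000 sq ft
Finished = Raw_total * yield / 100 = 11095.7000 * 56.8050 / 100 = 6302.9124 sq ft
Value = Finished * price = 6302.9124 * 5.1700 = 32586.0570 $


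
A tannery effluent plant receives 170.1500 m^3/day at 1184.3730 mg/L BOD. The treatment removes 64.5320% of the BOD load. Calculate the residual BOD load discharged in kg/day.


Load_in = volume * conc / 1000 = 170.1500 * 1184.3730 / 1000 = 201.5211 kg/day
Removed = Load_in * eff / 100 = 201.5211 * 64.5320 / 100 = 130.0456 kg/day
Load_out = Load_in - Removed = 201.5211 - 130.0456 = 71.4755 kg/day


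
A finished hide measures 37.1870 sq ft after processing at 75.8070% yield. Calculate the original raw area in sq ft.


Formula: raw = finished * 100 / yield
Substituting: raw = 37.1870 * 100 / 75.8070
Result: 49.0548 sq ft


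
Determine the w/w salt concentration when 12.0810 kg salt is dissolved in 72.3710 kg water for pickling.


Formula: Conc = salt / (water + salt) * 100
Substituting: Conc = 12.0810 / (72.3710 + 12.0810) * 100
Result: 14.3052 %


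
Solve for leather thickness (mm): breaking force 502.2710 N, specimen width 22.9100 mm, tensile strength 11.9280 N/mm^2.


Formula: t = F / (TS * w)
Substituting: t = 502.2710 / (11.9280 * 22.9100)
Result: 1.8380 mm


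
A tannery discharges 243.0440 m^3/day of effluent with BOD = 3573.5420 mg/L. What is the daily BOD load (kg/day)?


Formula: BOD_load = volume * conc / 1000
Substituting: BOD_load = 243.0440 * 3573.5420 / 1000
Result: 868.5279 kg/day


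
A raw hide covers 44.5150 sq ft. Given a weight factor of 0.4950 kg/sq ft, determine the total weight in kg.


Formula: Weight = area * weight_per_sqft
Substituting: Weight = 44.5150 * 0.4950
Result: 22.0349 kg


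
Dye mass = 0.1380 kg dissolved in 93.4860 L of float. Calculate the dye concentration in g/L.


Formula: Conc = dye_mass(kg) / volume(L) * 1000
Substituting: Conc = 0.1380 / 93.4860 * 1000
Result: 1.4762 g/L


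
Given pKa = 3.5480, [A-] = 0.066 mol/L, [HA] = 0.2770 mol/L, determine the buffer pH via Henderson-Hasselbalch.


ratio = [A-] / [HA] = 0.066 / 0.2770 = 0.2383
log10(ratio) = -0.6229
pH = pKa + log10(ratio) = 3.5480 - 0.6229 = 2.9251


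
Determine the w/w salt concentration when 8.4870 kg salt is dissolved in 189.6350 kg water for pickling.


Formula: Conc = salt / (water + salt) * 100
Substituting: Conc = 8.4870 / (189.6350 + 8.4870) * 100
Result: 4.2837 %


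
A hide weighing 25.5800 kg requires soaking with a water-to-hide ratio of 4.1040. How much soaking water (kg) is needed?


Formula: Water = hide_weight * ratio
Substituting: Water = 25.5800 * 4.1040
Result: 104.9803 kg


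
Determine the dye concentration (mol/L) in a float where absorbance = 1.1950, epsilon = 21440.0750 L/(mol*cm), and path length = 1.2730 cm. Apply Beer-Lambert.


Formula: c = A / (epsilon * l)
Substituting: c = 1.1950 / (21440.0750 * 1.2730)
Result: 4.3784e-05 mol/L


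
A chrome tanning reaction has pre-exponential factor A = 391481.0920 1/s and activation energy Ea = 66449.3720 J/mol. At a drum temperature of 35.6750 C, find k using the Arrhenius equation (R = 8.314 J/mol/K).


T_K = T_C + 273.15 = 35.6750 + 273.15 = 308.8250 K
exponent = -Ea / (R * T_K) = -66449.3720 / (8.314 * 308.8250) = -25.8802
k = A * exp(exponent) = 391481.0920 * exp(-25.8802) = 2.2546e-06 1/s


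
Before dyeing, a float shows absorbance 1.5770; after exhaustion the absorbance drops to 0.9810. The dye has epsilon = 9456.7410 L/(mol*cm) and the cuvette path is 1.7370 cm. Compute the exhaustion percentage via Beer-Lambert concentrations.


c_initial = A_i / (epsilon * l) = 1.5770 / (9456.7410 * 1.7370) = 9.6004e-05 mol/L
c_final = A_f / (epsilon * l) = 0.9810 / (9456.7410 * 1.7370) = 5.9721e-05 mol/L
Exhaustion = (c_initial - c_final) / c_initial * 100 = (9.6004e-05 - 5.9721e-05) / 9.6004e-05 * 100 = 37.7933 %


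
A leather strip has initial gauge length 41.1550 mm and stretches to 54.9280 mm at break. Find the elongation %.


Formula: Elongation = (Lf - L0) / L0 * 100
Substituting: Elongation = (54.9280 - 41.1550) / 41.1550 * 100
Result: 33.4662 %


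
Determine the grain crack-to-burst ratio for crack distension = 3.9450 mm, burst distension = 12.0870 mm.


Formula: Ratio = crack / burst
Substituting: Ratio = 3.9450 / 12.0870
Result: 0.3264
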